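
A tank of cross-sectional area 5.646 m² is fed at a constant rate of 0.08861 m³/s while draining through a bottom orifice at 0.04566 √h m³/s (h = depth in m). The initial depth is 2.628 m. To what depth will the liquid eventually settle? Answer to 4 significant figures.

Mass balance (ρ constant): A dh/dt = Q_in − 0.04566 √h. At steady state dh/dt = 0:
Q_in = 0.04566 √h_ss ⇒ √h_ss = 0.08861/0.04566 = 1.94065.
h_ss = 1.94065² = 3.76612 m. (Since h₀ = 2.628 m < h_ss, the level will rise toward this value.)

3.766 m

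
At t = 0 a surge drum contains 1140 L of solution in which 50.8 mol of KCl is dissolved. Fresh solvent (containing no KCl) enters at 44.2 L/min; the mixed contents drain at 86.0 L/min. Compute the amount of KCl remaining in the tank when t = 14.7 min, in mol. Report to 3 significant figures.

10.3 mol

Let m(t) be the amount of KCl. Volume: V(t) = V₀ + (Q_in − Q_out) t = 1140 − 41.800 t; V(14.7) = 525.54 L.
Solute balance: dm/dt = 0 − Q_out C = −Q_out m/V(t).
dm/m = −Q_out dt/(V₀ − 41.800 t); integrating gives ln(m/m₀) = −(Q_out/(Q_in−Q_out)) ln(V/V₀).
m = m₀ (V₀/V)^(Q_out/(Q_in−Q_out)) = 50.8 × (1140/525.54)^(-2.0574) = 10.327 mol.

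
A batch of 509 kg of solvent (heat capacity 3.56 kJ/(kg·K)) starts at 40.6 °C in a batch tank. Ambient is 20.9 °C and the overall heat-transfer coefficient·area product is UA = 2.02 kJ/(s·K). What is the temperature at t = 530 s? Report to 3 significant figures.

31.8 °C

Lumped-capacitance energy balance: M c_p dT/dt = UA(T_amb − T).
dT/dt = (T_ss − T)/τ with T_ss = T_amb = 20.900 °C, τ = M c_p/UA = 509·3.56/2.02 = 897.05 s.
This is linear first-order; T(t) = T_ss + (T₀ − T_ss) e^(−t/τ).
T(530) = 20.900 + (19.700)·0.55387 = 31.811 °C.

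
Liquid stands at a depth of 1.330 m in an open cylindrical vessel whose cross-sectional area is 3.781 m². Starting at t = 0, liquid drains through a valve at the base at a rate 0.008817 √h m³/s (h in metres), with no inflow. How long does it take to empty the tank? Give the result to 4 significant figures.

989.1 s

Mass balance (ρ constant): A dh/dt = −0.008817 √h.
Separate and integrate: 2(√h − √h₀) = −(0.008817/A) t.
Tank is empty when √h = 0: t_empty = 2A√h₀/0.008817.
t_empty = 2·3.781·√1.330/0.008817 = 7.56200·1.15326/0.008817 = 989.103 s.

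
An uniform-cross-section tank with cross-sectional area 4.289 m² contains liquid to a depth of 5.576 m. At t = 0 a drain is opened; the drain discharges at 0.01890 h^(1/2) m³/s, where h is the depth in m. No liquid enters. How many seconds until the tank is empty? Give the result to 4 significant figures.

With no inflow, A dh/dt = −0.01890 √h.
This is separable: 2 d(√h)/dt = −0.01890/A, so √h = √h₀ − (0.01890/(2A)) t.
Set h = 0: 2√h₀ = (0.01890/A) t_empty ⇒ t_empty = 2A√h₀/0.01890.
t_empty = 2·4.289·√5.576/0.01890 = 8.57800·2.36136/0.01890 = 1071.73 s.

1072 s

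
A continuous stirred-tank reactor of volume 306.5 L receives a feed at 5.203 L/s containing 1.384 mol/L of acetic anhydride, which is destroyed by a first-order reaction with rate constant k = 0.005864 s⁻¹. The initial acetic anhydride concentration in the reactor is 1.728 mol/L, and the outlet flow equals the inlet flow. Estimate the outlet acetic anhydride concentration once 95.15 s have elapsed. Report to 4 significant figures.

Accumulation = in − out − consumed: V dC/dt = Q C_in − Q C − k V C.
dC/dt = (Q/V) C_in − (Q/V + k) C; effective rate a = Q/V + k = 0.0169755 + 0.005864 = 0.0228395 s⁻¹.
C_ss = Q C_in/(Q + kV) = 1.02866 mol/L; C(t) = C_ss + (C₀ − C_ss) e^(−a t).
C(95.15) = 1.02866 + (0.699339)·e^(−0.0228395·95.15) = 1.02866 + (0.699339)·0.113815 = 1.10826 mol/L.

1.108 mol/L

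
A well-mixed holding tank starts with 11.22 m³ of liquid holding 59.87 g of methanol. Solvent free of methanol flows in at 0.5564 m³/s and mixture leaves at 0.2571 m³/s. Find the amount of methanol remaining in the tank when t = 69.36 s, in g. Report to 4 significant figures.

24.35 g

Let m(t) be the amount of methanol. Volume: V(t) = V₀ + (Q_in − Q_out) t = 11.22 + 0.299300 t; V(69.36) = 31.9794 m³.
No methanol enters, so dm/dt = −Q_out · (m/V).
Separate: dm/m = −Q_out dt/V(t) ⇒ ln(m/m₀) = −(Q_out/(Q_in−Q_out)) ln(V/V₀).
m = m₀ (V₀/V)^(Q_out/(Q_in−Q_out)) = 59.87 × (11.22/31.9794)^(0.859004) = 24.3482 g.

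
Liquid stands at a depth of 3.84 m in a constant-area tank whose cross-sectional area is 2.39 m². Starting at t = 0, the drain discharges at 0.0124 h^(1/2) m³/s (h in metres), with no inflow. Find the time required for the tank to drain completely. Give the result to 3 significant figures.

755 s

A dh/dt = −Q_out = −0.0124 √h.
This is separable: 2 d(√h)/dt = −0.0124/A, so √h = √h₀ − (0.0124/(2A)) t.
Tank is empty when √h = 0: t_empty = 2A√h₀/0.0124.
t_empty = 2·2.39·√3.84/0.0124 = 4.7800·1.9596/0.0124 = 755.39 s.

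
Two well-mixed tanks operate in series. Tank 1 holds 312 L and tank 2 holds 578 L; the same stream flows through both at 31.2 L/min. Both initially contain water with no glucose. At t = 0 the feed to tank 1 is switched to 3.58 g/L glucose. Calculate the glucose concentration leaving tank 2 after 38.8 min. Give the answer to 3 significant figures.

Time constants: τᵢ = Vᵢ/Q for each well-mixed tank.
τ₁ = 312/31.2 = 10.000 min; τ₂ = 578/31.2 = 18.526 min.
Tank 1: C₁ = C_in(1 − e^(−t/τ₁)). Tank 2 (τ₁ ≠ τ₂): C₂ = C_in[1 − (τ₁ e^(−t/τ₁) − τ₂ e^(−t/τ₂))/(τ₁ − τ₂)].
At t = 38.8: e^(−t/τ₁) = 0.020651, e^(−t/τ₂) = 0.12314.
C₂ = 3.58·[1 − (10.000·0.020651 − 18.526·0.12314)/(-8.5256)] = 3.58·0.75664 = 2.7088 g/L.

2.71 g/L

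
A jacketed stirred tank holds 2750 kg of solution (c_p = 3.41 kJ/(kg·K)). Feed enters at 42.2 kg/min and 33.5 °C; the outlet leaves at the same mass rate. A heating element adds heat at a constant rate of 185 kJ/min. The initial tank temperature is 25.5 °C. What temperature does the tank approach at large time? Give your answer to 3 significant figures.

34.8 °C

Energy balance: M c_p dT/dt = ṁ c_p (T_in − T) + 185.
At steady state dT/dt = 0 ⇒ T_ss = T_in + Q̇/(ṁ c_p) = 33.5 + 185/(42.2·3.41) = 34.786 °C.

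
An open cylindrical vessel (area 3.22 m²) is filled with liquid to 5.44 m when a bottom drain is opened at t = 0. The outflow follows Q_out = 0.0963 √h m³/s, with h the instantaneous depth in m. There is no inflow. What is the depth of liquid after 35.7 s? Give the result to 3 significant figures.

3.23 m

A dh/dt = −Q_out = −0.0963 √h.
Separate and integrate: 2(√h − √h₀) = −(0.0963/A) t.
√h = √5.44 − 0.0963·35.7/(2·3.22) = 2.3324 − 0.53384 = 1.7985.
h = 1.7985² = 3.2348 m.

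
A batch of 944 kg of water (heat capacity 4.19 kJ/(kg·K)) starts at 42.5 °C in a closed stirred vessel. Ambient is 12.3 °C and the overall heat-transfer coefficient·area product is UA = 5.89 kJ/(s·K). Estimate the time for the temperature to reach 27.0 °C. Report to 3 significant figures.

484 s

Unsteady energy balance on the tank contents: M c_p dT/dt = −UA(T − T_amb).
τ = M c_p/UA = 671.54 s; T_ss = T_amb = 12.300 °C.
T(t) = T_ss + (T₀ − T_ss)e^(−t/τ); set T = 27.0:
t = −τ ln[(T − T_ss)/(T₀ − T_ss)] = −671.54 · ln(0.48675) = 483.50 s.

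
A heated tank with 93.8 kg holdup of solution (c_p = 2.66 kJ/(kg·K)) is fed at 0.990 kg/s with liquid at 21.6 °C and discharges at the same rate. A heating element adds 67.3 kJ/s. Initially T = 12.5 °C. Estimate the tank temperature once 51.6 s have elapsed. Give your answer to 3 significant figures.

Energy balance: M c_p dT/dt = ṁ c_p (T_in − T) + 67.3.
Rearrange: dT/dt = (T_ss − T)/τ with τ = M/ṁ = 94.747 s and T_ss = T_in + Q̇/(ṁ c_p) = 47.156 °C.
This is linear first-order; T(t) = T_ss + (T₀ − T_ss) e^(−t/τ).
T(51.6) = 47.156 + (-34.656)·e^(−51.6/94.747) = 47.156 + (-34.656)·0.58007 = 27.053 °C.

27.1 °C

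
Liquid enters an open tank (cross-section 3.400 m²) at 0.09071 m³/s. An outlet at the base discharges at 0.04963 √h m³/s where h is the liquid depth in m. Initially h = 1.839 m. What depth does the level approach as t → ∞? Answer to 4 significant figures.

A dh/dt = Q_in − 0.04963 √h. Steady state requires inflow = outflow:
Q_in = 0.04963 √h_ss ⇒ √h_ss = 0.09071/0.04963 = 1.82773.
h_ss = 1.82773² = 3.34058 m. (Since h₀ = 1.839 m < h_ss, the level will rise toward this value.)

3.341 m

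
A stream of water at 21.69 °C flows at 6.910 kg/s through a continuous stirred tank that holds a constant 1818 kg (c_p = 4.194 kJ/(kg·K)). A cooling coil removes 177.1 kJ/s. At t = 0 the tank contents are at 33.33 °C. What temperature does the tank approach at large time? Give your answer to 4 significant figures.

Energy balance: M c_p dT/dt = ṁ c_p (T_in − T) − 177.1.
At steady state dT/dt = 0 ⇒ T_ss = T_in − Q̇/(ṁ c_p) = 21.69 − 177.1/(6.910·4.194) = 15.5790 °C.

15.58 °C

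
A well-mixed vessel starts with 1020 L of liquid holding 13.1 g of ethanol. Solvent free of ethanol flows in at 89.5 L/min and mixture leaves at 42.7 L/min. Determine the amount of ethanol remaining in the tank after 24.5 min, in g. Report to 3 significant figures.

Total volume: dV/dt = Q_in − Q_out = 46.800 L/min, so V(t) = 1020 + 46.800 t and V(24.5) = 2166.6 L.
Species balance (pure solvent in): dm/dt = −Q_out · m/V(t).
dm/m = −Q_out dt/(V₀ + 46.800 t); integrating gives ln(m/m₀) = −(Q_out/(Q_in−Q_out)) ln(V/V₀).
m = m₀ (V₀/V)^(Q_out/(Q_in−Q_out)) = 13.1 × (1020/2166.6)^(0.91239) = 6.5880 g.

6.59 g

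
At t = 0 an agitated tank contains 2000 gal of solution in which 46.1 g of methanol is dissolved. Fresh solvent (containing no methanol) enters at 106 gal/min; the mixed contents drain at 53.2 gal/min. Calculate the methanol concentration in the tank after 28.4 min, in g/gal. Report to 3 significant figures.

Let m(t) be the amount of methanol. Volume: V(t) = V₀ + (Q_in − Q_out) t = 2000 + 52.800 t; V(28.4) = 3499.5 gal.
No methanol enters, so dm/dt = −Q_out · (m/V).
Separate: dm/m = −Q_out dt/V(t) ⇒ ln(m/m₀) = −(Q_out/(Q_in−Q_out)) ln(V/V₀).
m = m₀ (V₀/V)^(Q_out/(Q_in−Q_out)) = 46.1 × (2000/3499.5)^(1.0076) = 26.235 g.
C = m/V = 26.235/3499.5 = 0.0074968 g/gal.

0.00750 g/gal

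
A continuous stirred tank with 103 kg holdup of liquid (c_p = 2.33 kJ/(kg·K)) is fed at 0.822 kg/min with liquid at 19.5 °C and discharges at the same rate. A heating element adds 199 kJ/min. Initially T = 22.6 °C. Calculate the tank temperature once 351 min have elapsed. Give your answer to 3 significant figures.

117 °C

Heat balance on the well-mixed liquid: M c_p dT/dt = ṁ c_p (T_in − T) + 199.
Rearrange: dT/dt = (T_ss − T)/τ with τ = M/ṁ = 125.30 min and T_ss = T_in + Q̇/(ṁ c_p) = 123.40 °C.
This is linear first-order; T(t) = T_ss + (T₀ − T_ss) e^(−t/τ).
T(351) = 123.40 + (-100.80)·e^(−351/125.30) = 123.40 + (-100.80)·0.060738 = 117.28 °C.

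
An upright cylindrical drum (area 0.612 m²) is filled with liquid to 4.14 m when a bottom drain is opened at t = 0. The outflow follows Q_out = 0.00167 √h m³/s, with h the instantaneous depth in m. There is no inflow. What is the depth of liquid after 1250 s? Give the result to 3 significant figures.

0.108 m

Volume balance on the tank: A dh/dt = −0.00167 √h.
∫ h^(−1/2) dh = −(0.00167/A) ∫ dt, giving 2√h = 2√h₀ − (0.00167/A) t.
√h = √4.14 − 0.00167·1250/(2·0.612) = 2.0347 − 1.7055 = 0.32923.
h = 0.32923² = 0.10839 m.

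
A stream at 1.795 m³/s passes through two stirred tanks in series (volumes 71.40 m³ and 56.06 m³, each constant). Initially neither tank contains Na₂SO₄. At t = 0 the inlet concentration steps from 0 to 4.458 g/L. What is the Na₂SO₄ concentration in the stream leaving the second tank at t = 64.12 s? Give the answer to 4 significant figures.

Time constants: τᵢ = Vᵢ/Q for each well-mixed tank.
τ₁ = 71.40/1.795 = 39.7772 s; τ₂ = 56.06/1.795 = 31.2312 s.
Tank 1: C₁ = C_in(1 − e^(−t/τ₁)). Tank 2 (τ₁ ≠ τ₂): C₂ = C_in[1 − (τ₁ e^(−t/τ₁) − τ₂ e^(−t/τ₂))/(τ₁ − τ₂)].
At t = 64.12: e^(−t/τ₁) = 0.199492, e^(−t/τ₂) = 0.128340.
C₂ = 4.458·[1 − (39.7772·0.199492 − 31.2312·0.128340)/(8.54596)] = 4.458·0.540481 = 2.40946 g/L.

2.409 g/L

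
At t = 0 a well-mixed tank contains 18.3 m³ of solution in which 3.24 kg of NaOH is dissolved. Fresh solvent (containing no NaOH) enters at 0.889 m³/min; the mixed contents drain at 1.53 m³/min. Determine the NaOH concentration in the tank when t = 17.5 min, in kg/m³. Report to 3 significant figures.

Let m(t) be the amount of NaOH. Volume: V(t) = V₀ + (Q_in − Q_out) t = 18.3 − 0.64100 t; V(17.5) = 7.0825 m³.
Species balance (pure solvent in): dm/dt = −Q_out · m/V(t).
dm/m = −Q_out dt/(V₀ − 0.64100 t); integrating gives ln(m/m₀) = −(Q_out/(Q_in−Q_out)) ln(V/V₀).
m = m₀ (V₀/V)^(Q_out/(Q_in−Q_out)) = 3.24 × (18.3/7.0825)^(-2.3869) = 0.33613 kg.
C = m/V = 0.33613/7.0825 = 0.047460 kg/m³.

0.0475 kg/m³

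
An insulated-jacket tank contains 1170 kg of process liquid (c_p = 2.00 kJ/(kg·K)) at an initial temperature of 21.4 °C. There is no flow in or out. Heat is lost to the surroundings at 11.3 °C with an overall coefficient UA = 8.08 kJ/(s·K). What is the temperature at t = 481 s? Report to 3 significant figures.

13.2 °C

Heat balance on the well-mixed liquid: M c_p dT/dt = −UA(T − T_amb).
dT/dt = (T_ss − T)/τ with T_ss = T_amb = 11.300 °C, τ = M c_p/UA = 1170·2.00/8.08 = 289.60 s.
Integrating: T(t) = T_ss + (T₀ − T_ss) e^(−t/τ).
T(481) = 11.300 + (10.100)·0.18997 = 13.219 °C.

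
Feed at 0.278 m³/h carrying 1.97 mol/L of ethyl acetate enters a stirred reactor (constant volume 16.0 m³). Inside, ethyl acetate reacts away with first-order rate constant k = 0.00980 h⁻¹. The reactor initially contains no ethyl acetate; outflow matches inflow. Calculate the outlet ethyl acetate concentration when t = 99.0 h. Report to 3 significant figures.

Species balance: V dC/dt = Q C_in − Q C − k V C.
dC/dt = (Q/V) C_in − (Q/V + k) C; effective rate a = Q/V + k = 0.017375 + 0.00980 = 0.027175 h⁻¹.
C_ss = Q C_in/(Q + kV) = 1.2596 mol/L; C(t) = C_ss + (C₀ − C_ss) e^(−a t).
C(99.0) = 1.2596 + (-1.2596)·e^(−0.027175·99.0) = 1.2596 + (-1.2596)·0.067859 = 1.1741 mol/L.

1.17 mol/L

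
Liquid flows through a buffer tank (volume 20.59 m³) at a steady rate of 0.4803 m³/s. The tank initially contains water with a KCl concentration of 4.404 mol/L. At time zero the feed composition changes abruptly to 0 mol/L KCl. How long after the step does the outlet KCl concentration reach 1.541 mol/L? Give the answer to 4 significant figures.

45.02 s

Species balance: V dC/dt = Q(C_in − C) ⇒ τ = V/Q = 42.8690 s.
C(t) = C_in + (C₀ − C_in) e^(−t/τ). Set C = 1.541 and solve for t:
e^(−t/τ) = (C − C_in)/(C₀ − C_in) = (1.541 − 0)/(4.404 − 0) = 0.349909
t = −τ ln(…) = 42.8690 × 1.05008 = 45.0160 s.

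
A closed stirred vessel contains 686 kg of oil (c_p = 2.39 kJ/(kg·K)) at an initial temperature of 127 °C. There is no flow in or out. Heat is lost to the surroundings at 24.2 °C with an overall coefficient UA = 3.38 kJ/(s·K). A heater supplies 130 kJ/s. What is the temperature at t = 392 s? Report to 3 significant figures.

Lumped-capacitance energy balance: M c_p dT/dt = UA(T_amb − T) + Q̇.
dT/dt = (T_ss − T)/τ with T_ss = T_amb + Q̇/UA = 24.2 + 130/3.38 = 62.662 °C, τ = M c_p/UA = 686·2.39/3.38 = 485.07 s.
This is linear first-order; T(t) = T_ss + (T₀ − T_ss) e^(−t/τ).
T(392) = 62.662 + (64.338)·0.44569 = 91.337 °C.

91.3 °C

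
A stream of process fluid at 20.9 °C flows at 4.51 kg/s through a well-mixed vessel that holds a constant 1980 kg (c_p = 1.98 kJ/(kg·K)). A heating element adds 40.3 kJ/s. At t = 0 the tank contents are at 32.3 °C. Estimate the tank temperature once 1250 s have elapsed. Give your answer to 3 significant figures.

Energy balance: M c_p dT/dt = ṁ c_p (T_in − T) + 40.3.
τ = M/ṁ = 439.02 s; T_ss = T_in + Q̇/(ṁ c_p) = 20.9 + 40.3/(4.51·1.98) = 25.413 °C.
Integrating: T(t) = T_ss + (T₀ − T_ss) e^(−t/τ).
T(1250) = 25.413 + (6.8870)·e^(−1250/439.02) = 25.413 + (6.8870)·0.058005 = 25.812 °C.

25.8 °C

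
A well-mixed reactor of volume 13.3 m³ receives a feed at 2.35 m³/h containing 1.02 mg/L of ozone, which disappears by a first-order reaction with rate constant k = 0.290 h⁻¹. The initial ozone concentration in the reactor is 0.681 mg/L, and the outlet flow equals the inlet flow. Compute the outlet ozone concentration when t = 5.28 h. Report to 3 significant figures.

V dC/dt = Q(C_in − C) − k V C.
dC/dt = (Q/V) C_in − (Q/V + k) C; effective rate a = Q/V + k = 0.17669 + 0.290 = 0.46669 h⁻¹.
C_ss = Q C_in/(Q + kV) = 0.38618 mg/L; C(t) = C_ss + (C₀ − C_ss) e^(−a t).
C(5.28) = 0.38618 + (0.29482)·e^(−0.46669·5.28) = 0.38618 + (0.29482)·0.085083 = 0.41126 mg/L.

0.411 mg/L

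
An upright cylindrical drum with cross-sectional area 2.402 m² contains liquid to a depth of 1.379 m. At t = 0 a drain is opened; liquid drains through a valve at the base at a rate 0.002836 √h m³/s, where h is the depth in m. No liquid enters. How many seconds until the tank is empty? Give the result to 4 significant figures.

Volume balance on the tank: A dh/dt = −0.002836 √h.
Separate and integrate: 2(√h − √h₀) = −(0.002836/A) t.
Tank is empty when √h = 0: t_empty = 2A√h₀/0.002836.
t_empty = 2·2.402·√1.379/0.002836 = 4.80400·1.17431/0.002836 = 1989.20 s.

1989 s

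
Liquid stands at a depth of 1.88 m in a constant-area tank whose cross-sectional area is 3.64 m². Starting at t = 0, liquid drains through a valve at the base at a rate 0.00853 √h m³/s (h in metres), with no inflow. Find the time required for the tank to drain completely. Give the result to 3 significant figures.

1170 s

A dh/dt = −Q_out = −0.00853 √h.
∫ h^(−1/2) dh = −(0.00853/A) ∫ dt, giving 2√h = 2√h₀ − (0.00853/A) t.
Tank is empty when √h = 0: t_empty = 2A√h₀/0.00853.
t_empty = 2·3.64·√1.88/0.00853 = 7.2800·1.3711/0.00853 = 1170.2 s.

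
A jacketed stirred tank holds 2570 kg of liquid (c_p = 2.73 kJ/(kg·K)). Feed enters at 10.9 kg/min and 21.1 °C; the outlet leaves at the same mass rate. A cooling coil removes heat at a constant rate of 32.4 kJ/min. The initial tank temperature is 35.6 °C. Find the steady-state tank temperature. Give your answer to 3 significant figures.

Energy balance: M c_p dT/dt = ṁ c_p (T_in − T) − 32.4.
At steady state dT/dt = 0 ⇒ T_ss = T_in − Q̇/(ṁ c_p) = 21.1 − 32.4/(10.9·2.73) = 20.011 °C.

20.0 °C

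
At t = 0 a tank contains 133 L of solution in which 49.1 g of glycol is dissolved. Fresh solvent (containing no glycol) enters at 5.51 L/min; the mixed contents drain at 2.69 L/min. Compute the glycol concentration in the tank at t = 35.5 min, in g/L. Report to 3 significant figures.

Total volume: dV/dt = Q_in − Q_out = 2.8200 L/min, so V(t) = 133 + 2.8200 t and V(35.5) = 233.11 L.
Species balance (pure solvent in): dm/dt = −Q_out · m/V(t).
dm/m = −Q_out dt/(V₀ + 2.8200 t); integrating gives ln(m/m₀) = −(Q_out/(Q_in−Q_out)) ln(V/V₀).
m = m₀ (V₀/V)^(Q_out/(Q_in−Q_out)) = 49.1 × (133/233.11)^(0.95390) = 28.748 g.
C = m/V = 28.748/233.11 = 0.12332 g/L.

0.123 g/L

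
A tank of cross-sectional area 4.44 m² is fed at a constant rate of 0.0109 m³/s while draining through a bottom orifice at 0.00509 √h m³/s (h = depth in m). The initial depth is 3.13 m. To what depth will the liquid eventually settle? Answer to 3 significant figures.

A dh/dt = Q_in − 0.00509 √h. Steady state requires inflow = outflow:
Q_in = 0.00509 √h_ss ⇒ √h_ss = 0.0109/0.00509 = 2.1415.
h_ss = 2.1415² = 4.5858 m. (Since h₀ = 3.13 m < h_ss, the level will rise toward this value.)

4.59 m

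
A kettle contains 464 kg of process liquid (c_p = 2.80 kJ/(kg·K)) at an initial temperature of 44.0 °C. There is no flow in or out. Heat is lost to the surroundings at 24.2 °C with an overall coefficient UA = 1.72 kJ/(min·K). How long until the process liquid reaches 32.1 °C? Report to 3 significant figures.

M c_p dT/dt = −UA(T − T_amb).
τ = M c_p/UA = 755.35 min; T_ss = T_amb = 24.200 °C.
T(t) = T_ss + (T₀ − T_ss)e^(−t/τ); set T = 32.1:
t = −τ ln[(T − T_ss)/(T₀ − T_ss)] = −755.35 · ln(0.39899) = 694.03 min.

694 min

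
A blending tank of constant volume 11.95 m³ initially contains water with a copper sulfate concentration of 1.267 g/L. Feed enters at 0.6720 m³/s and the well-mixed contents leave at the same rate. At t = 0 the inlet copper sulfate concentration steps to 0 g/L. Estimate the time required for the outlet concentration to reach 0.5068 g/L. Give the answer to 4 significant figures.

16.29 s

Species balance: V dC/dt = Q(C_in − C) ⇒ τ = V/Q = 17.7827 s.
C(t) = C_in + (C₀ − C_in) e^(−t/τ). Set C = 0.5068 and solve for t:
e^(−t/τ) = (C − C_in)/(C₀ − C_in) = (0.5068 − 0)/(1.267 − 0) = 0.400000
t = −τ ln(…) = 17.7827 × 0.916291 = 16.2942 s.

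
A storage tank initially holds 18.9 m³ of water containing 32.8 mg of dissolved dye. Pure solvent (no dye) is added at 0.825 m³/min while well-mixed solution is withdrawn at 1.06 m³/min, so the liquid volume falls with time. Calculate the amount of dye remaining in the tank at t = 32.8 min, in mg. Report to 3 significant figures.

3.09 mg

Total volume: dV/dt = Q_in − Q_out = -0.23500 m³/min, so V(t) = 18.9 − 0.23500 t and V(32.8) = 11.192 m³.
Species balance (pure solvent in): dm/dt = −Q_out · m/V(t).
Separate: dm/m = −Q_out dt/V(t) ⇒ ln(m/m₀) = −(Q_out/(Q_in−Q_out)) ln(V/V₀).
m = m₀ (V₀/V)^(Q_out/(Q_in−Q_out)) = 32.8 × (18.9/11.192)^(-4.5106) = 3.0865 mg.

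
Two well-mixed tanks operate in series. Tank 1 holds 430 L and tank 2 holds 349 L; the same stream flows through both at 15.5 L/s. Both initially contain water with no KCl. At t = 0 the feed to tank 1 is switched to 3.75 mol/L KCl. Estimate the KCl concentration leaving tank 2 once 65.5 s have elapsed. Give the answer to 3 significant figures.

2.75 mol/L

Species balance on tank i: dCᵢ/dt = (Cᵢ₋₁ − Cᵢ)/τᵢ with τᵢ = Vᵢ/Q.
τ₁ = 430/15.5 = 27.742 s; τ₂ = 349/15.5 = 22.516 s.
Tank 1: C₁ = C_in(1 − e^(−t/τ₁)). Tank 2 (τ₁ ≠ τ₂): C₂ = C_in[1 − (τ₁ e^(−t/τ₁) − τ₂ e^(−t/τ₂))/(τ₁ − τ₂)].
At t = 65.5: e^(−t/τ₁) = 0.094321, e^(−t/τ₂) = 0.054529.
C₂ = 3.75·[1 − (27.742·0.094321 − 22.516·0.054529)/(5.2258)] = 3.75·0.73423 = 2.7533 mol/L.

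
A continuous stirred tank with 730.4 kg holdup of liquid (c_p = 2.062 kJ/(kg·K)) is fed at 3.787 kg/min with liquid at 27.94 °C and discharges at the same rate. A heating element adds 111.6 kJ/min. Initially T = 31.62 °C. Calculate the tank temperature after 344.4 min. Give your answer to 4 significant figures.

40.45 °C

Heat balance on the well-mixed liquid: M c_p dT/dt = ṁ c_p (T_in − T) + 111.6.
τ = M/ṁ = 192.870 min; T_ss = T_in + Q̇/(ṁ c_p) = 27.94 + 111.6/(3.787·2.062) = 42.2316 °C.
Solution: T(t) = T_ss + (T₀ − T_ss) e^(−t/τ).
T(344.4) = 42.2316 + (-10.6116)·e^(−344.4/192.870) = 42.2316 + (-10.6116)·0.167687 = 40.4522 °C.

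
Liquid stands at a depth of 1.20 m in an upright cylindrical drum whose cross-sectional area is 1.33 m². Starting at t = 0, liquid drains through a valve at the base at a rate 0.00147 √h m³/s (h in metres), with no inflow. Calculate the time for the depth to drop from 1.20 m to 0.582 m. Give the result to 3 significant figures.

602 s

A dh/dt = −Q_out = −0.00147 √h.
Separate and integrate: 2(√h − √h₀) = −(0.00147/A) t.
t = 2A(√h₀ − √h)/0.00147 = 2·1.33·(√1.20 − √0.582)/0.00147
  = 2.6600 × (1.0954 − 0.76289) / 0.00147 = 601.77 s.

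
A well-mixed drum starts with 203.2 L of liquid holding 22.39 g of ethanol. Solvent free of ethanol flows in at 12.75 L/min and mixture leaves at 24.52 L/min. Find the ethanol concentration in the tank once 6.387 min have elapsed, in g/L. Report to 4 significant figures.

Total volume: dV/dt = Q_in − Q_out = -11.7700 L/min, so V(t) = 203.2 − 11.7700 t and V(6.387) = 128.025 L.
Solute balance: dm/dt = 0 − Q_out C = −Q_out m/V(t).
Separate: dm/m = −Q_out dt/V(t) ⇒ ln(m/m₀) = −(Q_out/(Q_in−Q_out)) ln(V/V₀).
m = m₀ (V₀/V)^(Q_out/(Q_in−Q_out)) = 22.39 × (203.2/128.025)^(-2.08326) = 8.55247 g.
C = m/V = 8.55247/128.025 = 0.0668031 g/L.

0.06680 g/L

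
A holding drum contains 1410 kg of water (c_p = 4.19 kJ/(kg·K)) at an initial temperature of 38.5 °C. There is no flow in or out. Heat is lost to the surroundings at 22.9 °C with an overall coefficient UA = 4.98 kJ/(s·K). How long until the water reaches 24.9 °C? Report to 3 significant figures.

Heat balance on the well-mixed liquid: M c_p dT/dt = −UA(T − T_amb).
τ = M c_p/UA = 1186.3 s; T_ss = T_amb = 22.900 °C.
T(t) = T_ss + (T₀ − T_ss)e^(−t/τ); set T = 24.9:
t = −τ ln[(T − T_ss)/(T₀ − T_ss)] = −1186.3 · ln(0.12821) = 2436.9 s.

2440 s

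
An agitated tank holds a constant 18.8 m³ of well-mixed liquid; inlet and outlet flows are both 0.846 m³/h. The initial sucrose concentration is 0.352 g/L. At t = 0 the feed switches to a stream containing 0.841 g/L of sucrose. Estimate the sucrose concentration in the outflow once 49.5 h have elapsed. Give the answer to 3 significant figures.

Transient balance on the dissolved component: V dC/dt = Q(C_in − C).
Time constant τ = V/Q = 18.8/0.846 = 22.222 h.
This is linear first-order; C(t) = C_in + (C₀ − C_in) e^(−t/τ).
C(49.5) = 0.841 + (0.352 − 0.841)·e^(−49.5/22.222) = 0.841 + (-0.48900)·0.10780 = 0.78829 g/L.

0.788 g/L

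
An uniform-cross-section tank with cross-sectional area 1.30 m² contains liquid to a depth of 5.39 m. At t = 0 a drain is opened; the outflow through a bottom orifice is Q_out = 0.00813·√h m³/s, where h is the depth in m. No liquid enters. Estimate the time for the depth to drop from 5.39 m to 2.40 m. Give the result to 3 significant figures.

Volume balance on the tank: A dh/dt = −0.00813 √h.
Separate and integrate: 2(√h − √h₀) = −(0.00813/A) t.
t = 2A(√h₀ − √h)/0.00813 = 2·1.30·(√5.39 − √2.40)/0.00813
  = 2.6000 × (2.3216 − 1.5492) / 0.00813 = 247.03 s.

247 s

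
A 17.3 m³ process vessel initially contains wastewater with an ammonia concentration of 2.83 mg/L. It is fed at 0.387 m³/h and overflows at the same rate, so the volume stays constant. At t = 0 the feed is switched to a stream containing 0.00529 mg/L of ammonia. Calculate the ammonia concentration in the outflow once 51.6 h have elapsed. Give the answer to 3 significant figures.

Transient balance on the dissolved component: V dC/dt = Q(C_in − C).
So dC/dt = (C_in − C)/τ with τ = V/Q = 17.3/0.387 = 44.703 h.
Solution: C(t) = C_in + (C₀ − C_in) e^(−t/τ).
C(51.6) = 0.00529 + (2.83 − 0.00529)·e^(−51.6/44.703) = 0.00529 + (2.8247)·0.31528 = 0.89587 mg/L.

0.896 mg/L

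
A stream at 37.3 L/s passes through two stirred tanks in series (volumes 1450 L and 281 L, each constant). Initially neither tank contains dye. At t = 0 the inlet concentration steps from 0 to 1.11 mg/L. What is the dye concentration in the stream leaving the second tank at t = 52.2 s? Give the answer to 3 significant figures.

Species balance on tank i: dCᵢ/dt = (Cᵢ₋₁ − Cᵢ)/τᵢ with τᵢ = Vᵢ/Q.
τ₁ = 1450/37.3 = 38.874 s; τ₂ = 281/37.3 = 7.5335 s.
Tank 1: C₁ = C_in(1 − e^(−t/τ₁)). Tank 2 (τ₁ ≠ τ₂): C₂ = C_in[1 − (τ₁ e^(−t/τ₁) − τ₂ e^(−t/τ₂))/(τ₁ − τ₂)].
At t = 52.2: e^(−t/τ₁) = 0.26111, e^(−t/τ₂) = 0.00097894.
C₂ = 1.11·[1 − (38.874·0.26111 − 7.5335·0.00097894)/(31.340)] = 1.11·0.67636 = 0.75076 mg/L.

0.751 mg/L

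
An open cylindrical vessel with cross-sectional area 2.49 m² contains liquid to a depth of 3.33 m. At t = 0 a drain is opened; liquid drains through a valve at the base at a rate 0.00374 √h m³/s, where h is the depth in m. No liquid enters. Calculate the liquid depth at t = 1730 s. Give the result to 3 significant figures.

0.276 m

A dh/dt = −Q_out = −0.00374 √h.
∫ h^(−1/2) dh = −(0.00374/A) ∫ dt, giving 2√h = 2√h₀ − (0.00374/A) t.
√h = √3.33 − 0.00374·1730/(2·2.49) = 1.8248 − 1.2992 = 0.52559.
h = 0.52559² = 0.27625 m.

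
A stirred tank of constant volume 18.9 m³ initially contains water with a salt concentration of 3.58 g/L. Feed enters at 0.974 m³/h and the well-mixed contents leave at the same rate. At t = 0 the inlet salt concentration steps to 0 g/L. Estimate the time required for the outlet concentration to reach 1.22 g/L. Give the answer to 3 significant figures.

Species balance on the tank: V dC/dt = Q(C_in − C), so τ = V/Q = 19.405 h.
C(t) = C_in + (C₀ − C_in) e^(−t/τ). Set C = 1.22 and solve for t:
e^(−t/τ) = (C − C_in)/(C₀ − C_in) = (1.22 − 0)/(3.58 − 0) = 0.34078
t = −τ ln(…) = 19.405 × 1.0765 = 20.889 h.

20.9 h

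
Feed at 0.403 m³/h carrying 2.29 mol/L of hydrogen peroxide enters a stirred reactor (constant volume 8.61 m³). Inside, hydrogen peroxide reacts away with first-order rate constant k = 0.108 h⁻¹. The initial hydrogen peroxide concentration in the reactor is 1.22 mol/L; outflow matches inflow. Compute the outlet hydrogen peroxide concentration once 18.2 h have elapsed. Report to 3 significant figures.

V dC/dt = Q(C_in − C) − k V C.
This is linear with rate a = Q/V + k = 0.15481 h⁻¹.
C_ss = Q C_in/(Q + kV) = 0.69239 mol/L; C(t) = C_ss + (C₀ − C_ss) e^(−a t).
C(18.2) = 0.69239 + (0.52761)·e^(−0.15481·18.2) = 0.69239 + (0.52761)·0.059757 = 0.72392 mol/L.

0.724 mol/L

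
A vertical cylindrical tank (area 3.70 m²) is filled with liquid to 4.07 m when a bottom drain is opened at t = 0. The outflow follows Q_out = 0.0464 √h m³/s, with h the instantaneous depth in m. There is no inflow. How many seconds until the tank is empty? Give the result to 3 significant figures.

Unsteady balance on liquid volume: A dh/dt = −0.0464 √h.
Separate and integrate: 2(√h − √h₀) = −(0.0464/A) t.
Set h = 0: 2√h₀ = (0.0464/A) t_empty ⇒ t_empty = 2A√h₀/0.0464.
t_empty = 2·3.70·√4.07/0.0464 = 7.4000·2.0174/0.0464 = 321.74 s.

322 s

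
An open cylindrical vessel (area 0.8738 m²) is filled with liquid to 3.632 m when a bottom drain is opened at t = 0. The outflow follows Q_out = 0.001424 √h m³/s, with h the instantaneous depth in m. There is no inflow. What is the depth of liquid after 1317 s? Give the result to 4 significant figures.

With no inflow, A dh/dt = −0.001424 √h.
Separate and integrate: 2(√h − √h₀) = −(0.001424/A) t.
√h = √3.632 − 0.001424·1317/(2·0.8738) = 1.90578 − 1.07313 = 0.832647.
h = 0.832647² = 0.693301 m.

0.6933 m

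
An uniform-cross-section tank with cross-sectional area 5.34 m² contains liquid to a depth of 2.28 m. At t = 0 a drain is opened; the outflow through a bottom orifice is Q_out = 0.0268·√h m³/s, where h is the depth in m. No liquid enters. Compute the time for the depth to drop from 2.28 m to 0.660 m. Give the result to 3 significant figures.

278 s

With no inflow, A dh/dt = −0.0268 √h.
Separate and integrate: 2(√h − √h₀) = −(0.0268/A) t.
t = 2A(√h₀ − √h)/0.0268 = 2·5.34·(√2.28 − √0.660)/0.0268
  = 10.680 × (1.5100 − 0.81240) / 0.0268 = 277.98 s.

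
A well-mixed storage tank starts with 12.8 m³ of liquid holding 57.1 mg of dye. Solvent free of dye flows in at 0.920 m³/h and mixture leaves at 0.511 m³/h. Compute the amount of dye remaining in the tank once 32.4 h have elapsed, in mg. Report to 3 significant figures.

Total volume: dV/dt = Q_in − Q_out = 0.40900 m³/h, so V(t) = 12.8 + 0.40900 t and V(32.4) = 26.052 m³.
Solute balance: dm/dt = 0 − Q_out C = −Q_out m/V(t).
dm/m = −Q_out dt/(V₀ + 0.40900 t); integrating gives ln(m/m₀) = −(Q_out/(Q_in−Q_out)) ln(V/V₀).
m = m₀ (V₀/V)^(Q_out/(Q_in−Q_out)) = 57.1 × (12.8/26.052)^(1.2494) = 23.499 mg.

23.5 mg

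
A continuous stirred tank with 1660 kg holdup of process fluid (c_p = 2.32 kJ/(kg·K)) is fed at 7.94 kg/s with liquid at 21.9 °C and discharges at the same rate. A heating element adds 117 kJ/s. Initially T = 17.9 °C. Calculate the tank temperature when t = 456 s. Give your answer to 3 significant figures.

27.1 °C

Energy balance: M c_p dT/dt = ṁ c_p (T_in − T) + 117.
τ = M/ṁ = 209.07 s; T_ss = T_in + Q̇/(ṁ c_p) = 21.9 + 117/(7.94·2.32) = 28.252 °C.
T approaches T_ss exponentially: T(t) = T_ss + (T₀ − T_ss) e^(−t/τ).
T(456) = 28.252 + (-10.352)·e^(−456/209.07) = 28.252 + (-10.352)·0.11292 = 27.083 °C.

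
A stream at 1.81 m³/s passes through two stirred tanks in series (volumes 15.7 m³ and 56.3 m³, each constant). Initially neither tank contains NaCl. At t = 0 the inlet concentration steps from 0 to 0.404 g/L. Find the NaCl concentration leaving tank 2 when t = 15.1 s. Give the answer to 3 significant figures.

Time constants: τᵢ = Vᵢ/Q for each well-mixed tank.
τ₁ = 15.7/1.81 = 8.6740 s; τ₂ = 56.3/1.81 = 31.105 s.
Solving the cascade with C₁(0)=C₂(0)=0 gives C₂(t) = C_in[1 − (τ₁ e^(−t/τ₁) − τ₂ e^(−t/τ₂))/(τ₁ − τ₂)].
At t = 15.1: e^(−t/τ₁) = 0.17538, e^(−t/τ₂) = 0.61542.
C₂ = 0.404·[1 − (8.6740·0.17538 − 31.105·0.61542)/(-22.431)] = 0.404·0.21442 = 0.086625 g/L.

0.0866 g/L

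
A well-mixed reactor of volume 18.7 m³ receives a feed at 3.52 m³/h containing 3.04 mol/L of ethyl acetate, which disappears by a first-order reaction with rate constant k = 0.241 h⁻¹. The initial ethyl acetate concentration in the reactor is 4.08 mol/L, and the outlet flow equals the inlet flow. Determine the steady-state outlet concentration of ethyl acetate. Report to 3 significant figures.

V dC/dt = Q(C_in − C) − k V C.
At steady state: 0 = Q C_in − (Q + kV) C_ss, so C_ss = Q C_in/(Q + kV).
C_ss = 3.52·3.04/(3.52 + 0.241·18.7) = 10.701/8.0267 = 1.3332 mol/L.

1.33 mol/L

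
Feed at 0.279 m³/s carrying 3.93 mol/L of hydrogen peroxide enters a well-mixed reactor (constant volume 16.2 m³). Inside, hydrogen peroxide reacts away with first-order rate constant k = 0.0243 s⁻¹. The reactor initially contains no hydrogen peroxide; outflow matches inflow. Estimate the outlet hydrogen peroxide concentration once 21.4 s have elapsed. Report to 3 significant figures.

0.960 mol/L

Accumulation = in − out − consumed: V dC/dt = Q C_in − Q C − k V C.
dC/dt = (Q/V) C_in − (Q/V + k) C; effective rate a = Q/V + k = 0.017222 + 0.0243 = 0.041522 s⁻¹.
C_ss = Q C_in/(Q + kV) = 1.6301 mol/L; C(t) = C_ss + (C₀ − C_ss) e^(−a t).
C(21.4) = 1.6301 + (-1.6301)·e^(−0.041522·21.4) = 1.6301 + (-1.6301)·0.41124 = 0.95971 mol/L.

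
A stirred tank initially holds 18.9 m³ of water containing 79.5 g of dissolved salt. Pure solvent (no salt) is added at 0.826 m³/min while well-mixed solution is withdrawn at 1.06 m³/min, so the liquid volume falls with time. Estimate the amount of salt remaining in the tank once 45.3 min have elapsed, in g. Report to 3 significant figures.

1.91 g

Let m(t) be the amount of salt. Volume: V(t) = V₀ + (Q_in − Q_out) t = 18.9 − 0.23400 t; V(45.3) = 8.2998 m³.
Species balance (pure solvent in): dm/dt = −Q_out · m/V(t).
Separate: dm/m = −Q_out dt/V(t) ⇒ ln(m/m₀) = −(Q_out/(Q_in−Q_out)) ln(V/V₀).
m = m₀ (V₀/V)^(Q_out/(Q_in−Q_out)) = 79.5 × (18.9/8.2998)^(-4.5299) = 1.9116 g.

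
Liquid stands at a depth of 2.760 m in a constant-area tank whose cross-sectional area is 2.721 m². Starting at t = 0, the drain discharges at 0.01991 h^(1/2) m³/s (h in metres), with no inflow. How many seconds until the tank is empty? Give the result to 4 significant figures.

454.1 s

Accumulation of liquid (constant cross-section A): A dh/dt = −0.01991 √h.
Separate and integrate: 2(√h − √h₀) = −(0.01991/A) t.
Set h = 0: 2√h₀ = (0.01991/A) t_empty ⇒ t_empty = 2A√h₀/0.01991.
t_empty = 2·2.721·√2.760/0.01991 = 5.44200·1.66132/0.01991 = 454.090 s.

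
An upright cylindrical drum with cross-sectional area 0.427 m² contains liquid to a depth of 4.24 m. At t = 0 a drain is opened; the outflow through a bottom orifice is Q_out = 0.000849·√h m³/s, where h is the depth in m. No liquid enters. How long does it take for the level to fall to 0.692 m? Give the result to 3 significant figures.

With no inflow, A dh/dt = −0.000849 √h.
∫ h^(−1/2) dh = −(0.000849/A) ∫ dt, giving 2√h = 2√h₀ − (0.000849/A) t.
t = 2A(√h₀ − √h)/0.000849 = 2·0.427·(√4.24 − √0.692)/0.000849
  = 0.85400 × (2.0591 − 0.83187) / 0.000849 = 1234.5 s.

1230 s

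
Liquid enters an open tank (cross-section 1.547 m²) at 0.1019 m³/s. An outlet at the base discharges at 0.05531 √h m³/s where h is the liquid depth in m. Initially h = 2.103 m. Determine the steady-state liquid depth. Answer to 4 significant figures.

Unsteady balance on liquid volume: A dh/dt = Q_in − 0.05531 √h. At steady state dh/dt = 0:
Q_in = 0.05531 √h_ss ⇒ √h_ss = 0.1019/0.05531 = 1.84234.
h_ss = 1.84234² = 3.39423 m. (Since h₀ = 2.103 m < h_ss, the level will rise toward this value.)

3.394 m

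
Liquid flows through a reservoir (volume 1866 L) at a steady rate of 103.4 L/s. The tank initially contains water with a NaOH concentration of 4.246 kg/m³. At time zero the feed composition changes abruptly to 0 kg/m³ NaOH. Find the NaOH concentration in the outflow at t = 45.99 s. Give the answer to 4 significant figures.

Accumulation = in − out for the solute gives V dC/dt = Q(C_in − C).
Time constant τ = V/Q = 1866/103.4 = 18.0464 s.
C approaches C_in exponentially: C(t) = C_in + (C₀ − C_in) e^(−t/τ).
C(45.99) = 0 + (4.246 − 0)·e^(−45.99/18.0464) = 0 + (4.24600)·0.0782045 = 0.332056 kg/m³.

0.3321 kg/m³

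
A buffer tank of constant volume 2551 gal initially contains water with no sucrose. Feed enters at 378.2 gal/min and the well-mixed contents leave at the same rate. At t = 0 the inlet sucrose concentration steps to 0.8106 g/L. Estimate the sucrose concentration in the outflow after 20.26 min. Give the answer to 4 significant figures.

0.7704 g/L

Transient balance on the dissolved component: V dC/dt = Q(C_in − C).
Rewrite as dC/dt + C/τ = C_in/τ, τ = V/Q = 6.74511 min.
This is linear first-order; C(t) = C_in + (C₀ − C_in) e^(−t/τ).
C(20.26) = 0.8106 + (0 − 0.8106)·e^(−20.26/6.74511) = 0.8106 + (-0.810600)·0.0496053 = 0.770390 g/L.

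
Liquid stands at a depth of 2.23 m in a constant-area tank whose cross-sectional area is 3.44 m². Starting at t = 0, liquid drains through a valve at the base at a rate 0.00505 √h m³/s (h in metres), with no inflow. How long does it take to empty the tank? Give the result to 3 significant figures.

Volume balance on the tank: A dh/dt = −0.00505 √h.
This is separable: 2 d(√h)/dt = −0.00505/A, so √h = √h₀ − (0.00505/(2A)) t.
Set h = 0: 2√h₀ = (0.00505/A) t_empty ⇒ t_empty = 2A√h₀/0.00505.
t_empty = 2·3.44·√2.23/0.00505 = 6.8800·1.4933/0.00505 = 2034.5 s.

2030 s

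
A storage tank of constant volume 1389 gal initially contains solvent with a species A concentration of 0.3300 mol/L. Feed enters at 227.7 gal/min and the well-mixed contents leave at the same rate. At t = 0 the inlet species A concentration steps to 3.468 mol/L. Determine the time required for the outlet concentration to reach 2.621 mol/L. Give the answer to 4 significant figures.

Accumulation = in − out for the solute gives V dC/dt = Q(C_in − C), so τ = V/Q = 6.10013 min.
C(t) = C_in + (C₀ − C_in) e^(−t/τ). Set C = 2.621 and solve for t:
e^(−t/τ) = (C − C_in)/(C₀ − C_in) = (2.621 − 3.468)/(0.3300 − 3.468) = 0.269917
t = −τ ln(…) = 6.10013 × 1.30964 = 7.98898 min.

7.989 min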